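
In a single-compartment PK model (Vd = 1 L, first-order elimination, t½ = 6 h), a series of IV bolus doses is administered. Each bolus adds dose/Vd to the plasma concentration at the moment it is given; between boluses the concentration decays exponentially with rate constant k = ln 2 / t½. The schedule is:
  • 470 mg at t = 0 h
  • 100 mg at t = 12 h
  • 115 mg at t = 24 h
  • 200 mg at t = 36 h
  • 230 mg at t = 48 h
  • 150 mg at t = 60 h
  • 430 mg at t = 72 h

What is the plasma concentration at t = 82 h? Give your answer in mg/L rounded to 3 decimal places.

152.974 mg/L

k = ln 2 / 6 = 0.11552 per h
Dose 1 (470 mg at t=0 h): 470·exp(−0.11552·82) = 0.036 mg/L
Dose 2 (100 mg at t=12 h): 100·exp(−0.11552·70) = 0.031 mg/L
Dose 3 (115 mg at t=24 h): 115·exp(−0.11552·58) = 0.141 mg/L
Dose 4 (200 mg at t=36 h): 200·exp(−0.11552·46) = 0.984 mg/L
Dose 5 (230 mg at t=48 h): 230·exp(−0.11552·34) = 4.528 mg/L
Dose 6 (150 mg at t=60 h): 150·exp(−0.11552·22) = 11.812 mg/L
Dose 7 (430 mg at t=72 h): 430·exp(−0.11552·10) = 135.442 mg/L
C(82) = 0.036 + 0.031 + 0.141 + 0.984 + 4.528 + 11.812 + 135.442 = 152.974 mg/L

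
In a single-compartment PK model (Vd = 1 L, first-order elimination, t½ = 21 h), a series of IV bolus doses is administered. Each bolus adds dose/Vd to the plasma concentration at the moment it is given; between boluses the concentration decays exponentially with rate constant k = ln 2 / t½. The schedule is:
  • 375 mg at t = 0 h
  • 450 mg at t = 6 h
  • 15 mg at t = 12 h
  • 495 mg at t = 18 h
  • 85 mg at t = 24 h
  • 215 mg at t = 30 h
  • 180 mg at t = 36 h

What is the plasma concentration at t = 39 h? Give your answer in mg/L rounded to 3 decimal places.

883.157 mg/L

k = ln 2 / 21 = 0.03301 per h
Dose 1 (375 mg at t=0 h): 375·exp(−0.03301·39) = 103.508 mg/L
Dose 2 (450 mg at t=6 h): 450·exp(−0.03301·33) = 151.414 mg/L
Dose 3 (15 mg at t=12 h): 15·exp(−0.03301·27) = 6.153 mg/L
Dose 4 (495 mg at t=18 h): 495·exp(−0.03301·21) = 247.500 mg/L
Dose 5 (85 mg at t=24 h): 85·exp(−0.03301·15) = 51.808 mg/L
Dose 6 (215 mg at t=30 h): 215·exp(−0.03301·9) = 159.744 mg/L
Dose 7 (180 mg at t=36 h): 180·exp(−0.03301·3) = 163.030 mg/L
C(39) = 103.508 + 151.414 + 6.153 + 247.500 + 51.808 + 159.744 + 163.030 = 883.157 mg/L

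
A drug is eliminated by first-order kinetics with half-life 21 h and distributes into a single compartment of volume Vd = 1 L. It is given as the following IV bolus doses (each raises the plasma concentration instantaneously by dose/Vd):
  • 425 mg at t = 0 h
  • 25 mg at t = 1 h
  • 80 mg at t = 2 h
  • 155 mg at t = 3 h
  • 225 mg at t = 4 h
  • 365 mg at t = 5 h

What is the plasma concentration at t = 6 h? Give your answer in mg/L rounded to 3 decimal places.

k = ln 2 / 21 = 0.03301 per h
Dose 1 (425 mg at t=0 h): 425·exp(−0.03301·6) = 348.643 mg/L
Dose 2 (25 mg at t=1 h): 25·exp(−0.03301·5) = 21.197 mg/L
Dose 3 (80 mg at t=2 h): 80·exp(−0.03301·4) = 70.105 mg/L
Dose 4 (155 mg at t=3 h): 155·exp(−0.03301·3) = 140.387 mg/L
Dose 5 (225 mg at t=4 h): 225·exp(−0.03301·2) = 210.626 mg/L
Dose 6 (365 mg at t=5 h): 365·exp(−0.03301·1) = 353.149 mg/L
C(6) = 348.643 + 21.197 + 70.105 + 140.387 + 210.626 + 353.149 = 1144.107 mg/L

1144.107 mg/L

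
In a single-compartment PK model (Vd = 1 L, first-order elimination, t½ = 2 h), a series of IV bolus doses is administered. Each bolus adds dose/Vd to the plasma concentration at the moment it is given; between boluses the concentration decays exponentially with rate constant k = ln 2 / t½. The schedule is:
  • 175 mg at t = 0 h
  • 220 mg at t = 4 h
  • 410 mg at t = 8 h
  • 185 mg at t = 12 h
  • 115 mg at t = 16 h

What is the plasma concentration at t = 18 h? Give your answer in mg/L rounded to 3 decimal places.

k = ln 2 / 2 = 0.34657 per h
Dose 1 (175 mg at t=0 h): 175·exp(−0.34657·18) = 0.342 mg/L
Dose 2 (220 mg at t=4 h): 220·exp(−0.34657·14) = 1.719 mg/L
Dose 3 (410 mg at t=8 h): 410·exp(−0.34657·10) = 12.812 mg/L
Dose 4 (185 mg at t=12 h): 185·exp(−0.34657·6) = 23.125 mg/L
Dose 5 (115 mg at t=16 h): 115·exp(−0.34657·2) = 57.500 mg/L
C(18) = 0.342 + 1.719 + 12.812 + 23.125 + 57.500 = 95.498 mg/L

95.498 mg/L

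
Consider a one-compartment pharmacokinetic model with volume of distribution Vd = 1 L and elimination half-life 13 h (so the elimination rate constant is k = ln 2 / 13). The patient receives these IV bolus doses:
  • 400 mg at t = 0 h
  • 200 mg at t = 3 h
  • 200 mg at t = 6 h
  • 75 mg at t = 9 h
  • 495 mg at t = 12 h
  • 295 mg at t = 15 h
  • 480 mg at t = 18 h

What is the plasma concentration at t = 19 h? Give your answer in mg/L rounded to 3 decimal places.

1408.692 mg/L

k = ln 2 / 13 = 0.05332 per h
Dose 1 (400 mg at t=0 h): 400·exp(−0.05332·19) = 145.242 mg/L
Dose 2 (200 mg at t=3 h): 200·exp(−0.05332·16) = 85.218 mg/L
Dose 3 (200 mg at t=6 h): 200·exp(−0.05332·13) = 100.000 mg/L
Dose 4 (75 mg at t=9 h): 75·exp(−0.05332·10) = 44.005 mg/L
Dose 5 (495 mg at t=12 h): 495·exp(−0.05332·7) = 340.810 mg/L
Dose 6 (295 mg at t=15 h): 295·exp(−0.05332·4) = 238.340 mg/L
Dose 7 (480 mg at t=18 h): 480·exp(−0.05332·1) = 455.077 mg/L
C(19) = 145.242 + 85.218 + 100.000 + 44.005 + 340.810 + 238.340 + 455.077 = 1408.692 mg/L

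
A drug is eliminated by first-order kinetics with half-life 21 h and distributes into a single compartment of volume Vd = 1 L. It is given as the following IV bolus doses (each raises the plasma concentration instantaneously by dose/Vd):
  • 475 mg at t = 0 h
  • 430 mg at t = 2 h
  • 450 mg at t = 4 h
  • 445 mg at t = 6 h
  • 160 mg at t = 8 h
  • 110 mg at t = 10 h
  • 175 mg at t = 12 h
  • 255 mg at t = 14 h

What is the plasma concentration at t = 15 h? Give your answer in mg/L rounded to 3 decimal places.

1838.592 mg/L

k = ln 2 / 21 = 0.03301 per h
Dose 1 (475 mg at t=0 h): 475·exp(−0.03301·15) = 289.516 mg/L
Dose 2 (430 mg at t=2 h): 430·exp(−0.03301·13) = 279.973 mg/L
Dose 3 (450 mg at t=4 h): 450·exp(−0.03301·11) = 312.990 mg/L
Dose 4 (445 mg at t=6 h): 445·exp(−0.03301·9) = 330.634 mg/L
Dose 5 (160 mg at t=8 h): 160·exp(−0.03301·7) = 126.992 mg/L
Dose 6 (110 mg at t=10 h): 110·exp(−0.03301·5) = 93.265 mg/L
Dose 7 (175 mg at t=12 h): 175·exp(−0.03301·3) = 158.502 mg/L
Dose 8 (255 mg at t=14 h): 255·exp(−0.03301·1) = 246.721 mg/L
C(15) = 289.516 + 279.973 + 312.990 + 330.634 + 126.992 + 93.265 + 158.502 + 246.721 = 1838.592 mg/L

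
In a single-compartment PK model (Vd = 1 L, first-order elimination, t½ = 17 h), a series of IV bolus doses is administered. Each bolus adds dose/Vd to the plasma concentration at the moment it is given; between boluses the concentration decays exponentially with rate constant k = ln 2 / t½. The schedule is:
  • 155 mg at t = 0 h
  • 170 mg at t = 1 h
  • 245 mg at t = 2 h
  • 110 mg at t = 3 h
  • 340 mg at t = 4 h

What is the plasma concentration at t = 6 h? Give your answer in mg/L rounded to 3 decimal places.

k = ln 2 / 17 = 0.04077 per h
Dose 1 (155 mg at t=0 h): 155·exp(−0.04077·6) = 121.363 mg/L
Dose 2 (170 mg at t=1 h): 170·exp(−0.04077·5) = 138.647 mg/L
Dose 3 (245 mg at t=2 h): 245·exp(−0.04077·4) = 208.130 mg/L
Dose 4 (110 mg at t=3 h): 110·exp(−0.04077·3) = 97.335 mg/L
Dose 5 (340 mg at t=4 h): 340·exp(−0.04077·2) = 313.374 mg/L
C(6) = 121.363 + 138.647 + 208.130 + 97.335 + 313.374 = 878.850 mg/L

878.850 mg/L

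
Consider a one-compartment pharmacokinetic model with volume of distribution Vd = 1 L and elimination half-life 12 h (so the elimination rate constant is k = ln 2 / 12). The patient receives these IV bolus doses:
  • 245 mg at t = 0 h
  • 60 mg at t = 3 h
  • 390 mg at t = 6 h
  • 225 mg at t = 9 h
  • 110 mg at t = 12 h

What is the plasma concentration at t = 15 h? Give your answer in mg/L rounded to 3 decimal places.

616.503 mg/L

k = ln 2 / 12 = 0.05776 per h
Dose 1 (245 mg at t=0 h): 245·exp(−0.05776·15) = 103.010 mg/L
Dose 2 (60 mg at t=3 h): 60·exp(−0.05776·12) = 30.000 mg/L
Dose 3 (390 mg at t=6 h): 390·exp(−0.05776·9) = 231.895 mg/L
Dose 4 (225 mg at t=9 h): 225·exp(−0.05776·6) = 159.099 mg/L
Dose 5 (110 mg at t=12 h): 110·exp(−0.05776·3) = 92.499 mg/L
C(15) = 103.010 + 30.000 + 231.895 + 159.099 + 92.499 = 616.503 mg/L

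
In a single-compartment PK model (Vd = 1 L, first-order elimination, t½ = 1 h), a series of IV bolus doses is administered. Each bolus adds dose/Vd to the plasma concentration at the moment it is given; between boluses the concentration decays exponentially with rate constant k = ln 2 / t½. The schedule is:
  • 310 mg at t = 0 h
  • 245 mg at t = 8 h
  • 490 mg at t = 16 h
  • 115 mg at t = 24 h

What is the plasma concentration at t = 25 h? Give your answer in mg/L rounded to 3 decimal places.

58.459 mg/L

k = ln 2 / 1 = 0.69315 per h
Dose 1 (310 mg at t=0 h): 310·exp(−0.69315·25) = 0.000 mg/L
Dose 2 (245 mg at t=8 h): 245·exp(−0.69315·17) = 0.002 mg/L
Dose 3 (490 mg at t=16 h): 490·exp(−0.69315·9) = 0.957 mg/L
Dose 4 (115 mg at t=24 h): 115·exp(−0.69315·1) = 57.500 mg/L
C(25) = 0.000 + 0.002 + 0.957 + 57.500 = 58.459 mg/L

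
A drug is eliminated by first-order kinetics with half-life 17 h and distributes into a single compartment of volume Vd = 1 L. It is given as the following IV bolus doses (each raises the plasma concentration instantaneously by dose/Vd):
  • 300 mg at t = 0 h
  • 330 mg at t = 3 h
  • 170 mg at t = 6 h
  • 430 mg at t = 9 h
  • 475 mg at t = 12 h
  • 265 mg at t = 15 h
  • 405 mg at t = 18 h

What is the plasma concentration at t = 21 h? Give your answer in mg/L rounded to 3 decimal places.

k = ln 2 / 17 = 0.04077 per h
Dose 1 (300 mg at t=0 h): 300·exp(−0.04077·21) = 127.427 mg/L
Dose 2 (330 mg at t=3 h): 330·exp(−0.04077·18) = 158.408 mg/L
Dose 3 (170 mg at t=6 h): 170·exp(−0.04077·15) = 92.222 mg/L
Dose 4 (430 mg at t=9 h): 430·exp(−0.04077·12) = 263.619 mg/L
Dose 5 (475 mg at t=12 h): 475·exp(−0.04077·9) = 329.098 mg/L
Dose 6 (265 mg at t=15 h): 265·exp(−0.04077·6) = 207.491 mg/L
Dose 7 (405 mg at t=18 h): 405·exp(−0.04077·3) = 358.370 mg/L
C(21) = 127.427 + 158.408 + 92.222 + 263.619 + 329.098 + 207.491 + 358.370 = 1536.635 mg/L

1536.635 mg/L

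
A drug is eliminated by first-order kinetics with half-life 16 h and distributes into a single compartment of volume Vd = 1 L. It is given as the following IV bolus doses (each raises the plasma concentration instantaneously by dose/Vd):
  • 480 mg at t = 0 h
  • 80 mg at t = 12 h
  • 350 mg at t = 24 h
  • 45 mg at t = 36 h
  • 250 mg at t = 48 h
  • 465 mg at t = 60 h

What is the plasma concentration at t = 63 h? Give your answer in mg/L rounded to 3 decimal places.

k = ln 2 / 16 = 0.04332 per h
Dose 1 (480 mg at t=0 h): 480·exp(−0.04332·63) = 31.328 mg/L
Dose 2 (80 mg at t=12 h): 80·exp(−0.04332·51) = 8.781 mg/L
Dose 3 (350 mg at t=24 h): 350·exp(−0.04332·39) = 64.611 mg/L
Dose 4 (45 mg at t=36 h): 45·exp(−0.04332·27) = 13.971 mg/L
Dose 5 (250 mg at t=48 h): 250·exp(−0.04332·15) = 130.534 mg/L
Dose 6 (465 mg at t=60 h): 465·exp(−0.04332·3) = 408.329 mg/L
C(63) = 31.328 + 8.781 + 64.611 + 13.971 + 130.534 + 408.329 = 657.554 mg/L

657.554 mg/L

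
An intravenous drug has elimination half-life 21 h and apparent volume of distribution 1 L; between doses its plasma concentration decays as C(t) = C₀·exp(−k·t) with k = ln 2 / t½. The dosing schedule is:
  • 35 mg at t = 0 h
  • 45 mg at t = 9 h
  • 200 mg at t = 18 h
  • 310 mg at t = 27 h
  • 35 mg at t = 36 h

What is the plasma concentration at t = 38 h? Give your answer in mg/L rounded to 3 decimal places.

k = ln 2 / 21 = 0.03301 per h
Dose 1 (35 mg at t=0 h): 35·exp(−0.03301·38) = 9.985 mg/L
Dose 2 (45 mg at t=9 h): 45·exp(−0.03301·29) = 17.278 mg/L
Dose 3 (200 mg at t=18 h): 200·exp(−0.03301·20) = 103.356 mg/L
Dose 4 (310 mg at t=27 h): 310·exp(−0.03301·11) = 215.615 mg/L
Dose 5 (35 mg at t=36 h): 35·exp(−0.03301·2) = 32.764 mg/L
C(38) = 9.985 + 17.278 + 103.356 + 215.615 + 32.764 = 378.998 mg/L

378.998 mg/L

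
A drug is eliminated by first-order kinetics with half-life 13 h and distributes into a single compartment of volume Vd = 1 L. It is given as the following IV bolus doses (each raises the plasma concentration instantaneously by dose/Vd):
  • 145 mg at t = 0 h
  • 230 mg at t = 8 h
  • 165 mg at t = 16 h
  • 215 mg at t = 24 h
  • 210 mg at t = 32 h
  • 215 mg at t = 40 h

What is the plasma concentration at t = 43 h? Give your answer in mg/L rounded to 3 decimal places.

467.439 mg/L

k = ln 2 / 13 = 0.05332 per h
Dose 1 (145 mg at t=0 h): 145·exp(−0.05332·43) = 14.644 mg/L
Dose 2 (230 mg at t=8 h): 230·exp(−0.05332·35) = 35.585 mg/L
Dose 3 (165 mg at t=16 h): 165·exp(−0.05332·27) = 39.108 mg/L
Dose 4 (215 mg at t=24 h): 215·exp(−0.05332·19) = 78.068 mg/L
Dose 5 (210 mg at t=32 h): 210·exp(−0.05332·11) = 116.816 mg/L
Dose 6 (215 mg at t=40 h): 215·exp(−0.05332·3) = 183.219 mg/L
C(43) = 14.644 + 35.585 + 39.108 + 78.068 + 116.816 + 183.219 = 467.439 mg/L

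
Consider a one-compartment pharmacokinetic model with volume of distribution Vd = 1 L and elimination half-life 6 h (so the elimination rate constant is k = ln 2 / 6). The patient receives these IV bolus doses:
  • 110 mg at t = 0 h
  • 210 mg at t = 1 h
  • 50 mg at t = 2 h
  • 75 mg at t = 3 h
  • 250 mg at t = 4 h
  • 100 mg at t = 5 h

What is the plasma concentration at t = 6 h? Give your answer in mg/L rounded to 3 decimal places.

544.905 mg/L

k = ln 2 / 6 = 0.11552 per h
Dose 1 (110 mg at t=0 h): 110·exp(−0.11552·6) = 55.000 mg/L
Dose 2 (210 mg at t=1 h): 210·exp(−0.11552·5) = 117.859 mg/L
Dose 3 (50 mg at t=2 h): 50·exp(−0.11552·4) = 31.498 mg/L
Dose 4 (75 mg at t=3 h): 75·exp(−0.11552·3) = 53.033 mg/L
Dose 5 (250 mg at t=4 h): 250·exp(−0.11552·2) = 198.425 mg/L
Dose 6 (100 mg at t=5 h): 100·exp(−0.11552·1) = 89.090 mg/L
C(6) = 55.000 + 117.859 + 31.498 + 53.033 + 198.425 + 89.090 = 544.905 mg/L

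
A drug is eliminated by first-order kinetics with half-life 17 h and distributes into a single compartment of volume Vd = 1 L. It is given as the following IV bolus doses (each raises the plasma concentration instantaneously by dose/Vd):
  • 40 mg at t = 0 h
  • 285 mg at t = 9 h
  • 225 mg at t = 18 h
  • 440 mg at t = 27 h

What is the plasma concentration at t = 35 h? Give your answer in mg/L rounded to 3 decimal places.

538.365 mg/L

k = ln 2 / 17 = 0.04077 per h
Dose 1 (40 mg at t=0 h): 40·exp(−0.04077·35) = 9.600 mg/L
Dose 2 (285 mg at t=9 h): 285·exp(−0.04077·26) = 98.729 mg/L
Dose 3 (225 mg at t=18 h): 225·exp(−0.04077·17) = 112.500 mg/L
Dose 4 (440 mg at t=27 h): 440·exp(−0.04077·8) = 317.535 mg/L
C(35) = 9.600 + 98.729 + 112.500 + 317.535 = 538.365 mg/L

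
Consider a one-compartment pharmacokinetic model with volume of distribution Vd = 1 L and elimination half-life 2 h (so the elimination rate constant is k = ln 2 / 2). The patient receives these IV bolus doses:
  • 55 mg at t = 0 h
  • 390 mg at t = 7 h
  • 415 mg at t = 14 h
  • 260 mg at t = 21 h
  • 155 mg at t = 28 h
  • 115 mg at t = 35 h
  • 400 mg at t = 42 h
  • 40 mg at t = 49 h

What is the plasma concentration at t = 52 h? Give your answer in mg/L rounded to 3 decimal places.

27.004 mg/L

k = ln 2 / 2 = 0.34657 per h
Dose 1 (55 mg at t=0 h): 55·exp(−0.34657·52) = 0.000 mg/L
Dose 2 (390 mg at t=7 h): 390·exp(−0.34657·45) = 0.000 mg/L
Dose 3 (415 mg at t=14 h): 415·exp(−0.34657·38) = 0.001 mg/L
Dose 4 (260 mg at t=21 h): 260·exp(−0.34657·31) = 0.006 mg/L
Dose 5 (155 mg at t=28 h): 155·exp(−0.34657·24) = 0.038 mg/L
Dose 6 (115 mg at t=35 h): 115·exp(−0.34657·17) = 0.318 mg/L
Dose 7 (400 mg at t=42 h): 400·exp(−0.34657·10) = 12.500 mg/L
Dose 8 (40 mg at t=49 h): 40·exp(−0.34657·3) = 14.142 mg/L
C(52) = 0.000 + 0.000 + 0.001 + 0.006 + 0.038 + 0.318 + 12.500 + 14.142 = 27.004 mg/L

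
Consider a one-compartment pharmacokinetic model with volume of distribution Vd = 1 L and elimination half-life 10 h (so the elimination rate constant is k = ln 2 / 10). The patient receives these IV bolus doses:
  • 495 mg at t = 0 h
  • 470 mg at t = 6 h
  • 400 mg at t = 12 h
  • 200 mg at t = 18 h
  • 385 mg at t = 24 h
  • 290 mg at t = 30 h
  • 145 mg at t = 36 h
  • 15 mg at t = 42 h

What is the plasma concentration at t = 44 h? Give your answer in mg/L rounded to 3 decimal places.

436.183 mg/L

k = ln 2 / 10 = 0.06931 per h
Dose 1 (495 mg at t=0 h): 495·exp(−0.06931·44) = 23.446 mg/L
Dose 2 (470 mg at t=6 h): 470·exp(−0.06931·38) = 33.743 mg/L
Dose 3 (400 mg at t=12 h): 400·exp(−0.06931·32) = 43.528 mg/L
Dose 4 (200 mg at t=18 h): 200·exp(−0.06931·26) = 32.988 mg/L
Dose 5 (385 mg at t=24 h): 385·exp(−0.06931·20) = 96.250 mg/L
Dose 6 (290 mg at t=30 h): 290·exp(−0.06931·14) = 109.889 mg/L
Dose 7 (145 mg at t=36 h): 145·exp(−0.06931·8) = 83.281 mg/L
Dose 8 (15 mg at t=42 h): 15·exp(−0.06931·2) = 13.058 mg/L
C(44) = 23.446 + 33.743 + 43.528 + 32.988 + 96.250 + 109.889 + 83.281 + 13.058 = 436.183 mg/L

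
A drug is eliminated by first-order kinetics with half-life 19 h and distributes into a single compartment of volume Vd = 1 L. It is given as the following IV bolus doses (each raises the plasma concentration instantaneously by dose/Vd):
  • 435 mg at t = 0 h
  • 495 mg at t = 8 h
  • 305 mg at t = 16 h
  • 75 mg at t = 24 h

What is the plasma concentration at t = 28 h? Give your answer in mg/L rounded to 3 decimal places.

k = ln 2 / 19 = 0.03648 per h
Dose 1 (435 mg at t=0 h): 435·exp(−0.03648·28) = 156.627 mg/L
Dose 2 (495 mg at t=8 h): 495·exp(−0.03648·20) = 238.634 mg/L
Dose 3 (305 mg at t=16 h): 305·exp(−0.03648·12) = 196.868 mg/L
Dose 4 (75 mg at t=24 h): 75·exp(−0.03648·4) = 64.817 mg/L
C(28) = 156.627 + 238.634 + 196.868 + 64.817 = 656.945 mg/L

656.945 mg/L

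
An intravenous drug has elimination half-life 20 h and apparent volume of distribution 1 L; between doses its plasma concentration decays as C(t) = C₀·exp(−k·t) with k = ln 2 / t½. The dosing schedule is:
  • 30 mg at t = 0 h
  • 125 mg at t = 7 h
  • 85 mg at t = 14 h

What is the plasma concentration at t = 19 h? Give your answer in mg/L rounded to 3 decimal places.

169.474 mg/L

k = ln 2 / 20 = 0.03466 per h
Dose 1 (30 mg at t=0 h): 30·exp(−0.03466·19) = 15.529 mg/L
Dose 2 (125 mg at t=7 h): 125·exp(−0.03466·12) = 82.469 mg/L
Dose 3 (85 mg at t=14 h): 85·exp(−0.03466·5) = 71.476 mg/L
C(19) = 15.529 + 82.469 + 71.476 = 169.474 mg/L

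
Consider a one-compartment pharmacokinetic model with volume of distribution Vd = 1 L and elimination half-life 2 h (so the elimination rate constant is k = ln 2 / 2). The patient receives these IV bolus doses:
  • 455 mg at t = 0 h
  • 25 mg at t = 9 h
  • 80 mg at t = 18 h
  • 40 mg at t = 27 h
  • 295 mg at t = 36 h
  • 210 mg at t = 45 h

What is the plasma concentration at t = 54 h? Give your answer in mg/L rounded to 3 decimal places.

9.861 mg/L

k = ln 2 / 2 = 0.34657 per h
Dose 1 (455 mg at t=0 h): 455·exp(−0.34657·54) = 0.000 mg/L
Dose 2 (25 mg at t=9 h): 25·exp(−0.34657·45) = 0.000 mg/L
Dose 3 (80 mg at t=18 h): 80·exp(−0.34657·36) = 0.000 mg/L
Dose 4 (40 mg at t=27 h): 40·exp(−0.34657·27) = 0.003 mg/L
Dose 5 (295 mg at t=36 h): 295·exp(−0.34657·18) = 0.576 mg/L
Dose 6 (210 mg at t=45 h): 210·exp(−0.34657·9) = 9.281 mg/L
C(54) = 0.000 + 0.000 + 0.000 + 0.003 + 0.576 + 9.281 = 9.861 mg/L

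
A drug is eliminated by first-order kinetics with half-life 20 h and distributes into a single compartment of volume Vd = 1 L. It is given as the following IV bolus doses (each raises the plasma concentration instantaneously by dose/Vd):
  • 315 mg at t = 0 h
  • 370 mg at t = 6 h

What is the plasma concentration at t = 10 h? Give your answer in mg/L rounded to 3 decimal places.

k = ln 2 / 20 = 0.03466 per h
Dose 1 (315 mg at t=0 h): 315·exp(−0.03466·10) = 222.739 mg/L
Dose 2 (370 mg at t=6 h): 370·exp(−0.03466·4) = 322.104 mg/L
C(10) = 222.739 + 322.104 = 544.842 mg/L

544.842 mg/L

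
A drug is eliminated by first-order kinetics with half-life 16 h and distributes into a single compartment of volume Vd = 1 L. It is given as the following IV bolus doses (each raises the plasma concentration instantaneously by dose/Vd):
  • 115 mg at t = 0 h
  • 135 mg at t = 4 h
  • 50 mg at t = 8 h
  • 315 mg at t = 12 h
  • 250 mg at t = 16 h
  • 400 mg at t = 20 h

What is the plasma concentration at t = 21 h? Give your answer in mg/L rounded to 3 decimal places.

k = ln 2 / 16 = 0.04332 per h
Dose 1 (115 mg at t=0 h): 115·exp(−0.04332·21) = 46.302 mg/L
Dose 2 (135 mg at t=4 h): 135·exp(−0.04332·17) = 64.638 mg/L
Dose 3 (50 mg at t=8 h): 50·exp(−0.04332·13) = 28.470 mg/L
Dose 4 (315 mg at t=12 h): 315·exp(−0.04332·9) = 213.295 mg/L
Dose 5 (250 mg at t=16 h): 250·exp(−0.04332·5) = 201.311 mg/L
Dose 6 (400 mg at t=20 h): 400·exp(−0.04332·1) = 383.041 mg/L
C(21) = 46.302 + 64.638 + 28.470 + 213.295 + 201.311 + 383.041 = 937.057 mg/L

937.057 mg/L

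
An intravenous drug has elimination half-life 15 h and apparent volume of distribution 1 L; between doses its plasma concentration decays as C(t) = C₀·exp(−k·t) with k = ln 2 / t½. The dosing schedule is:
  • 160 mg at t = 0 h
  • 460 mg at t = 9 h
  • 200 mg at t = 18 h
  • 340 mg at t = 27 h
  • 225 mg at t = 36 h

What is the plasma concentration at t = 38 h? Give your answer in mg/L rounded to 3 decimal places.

637.099 mg/L

k = ln 2 / 15 = 0.04621 per h
Dose 1 (160 mg at t=0 h): 160·exp(−0.04621·38) = 27.638 mg/L
Dose 2 (460 mg at t=9 h): 460·exp(−0.04621·29) = 120.439 mg/L
Dose 3 (200 mg at t=18 h): 200·exp(−0.04621·20) = 79.370 mg/L
Dose 4 (340 mg at t=27 h): 340·exp(−0.04621·11) = 204.514 mg/L
Dose 5 (225 mg at t=36 h): 225·exp(−0.04621·2) = 205.138 mg/L
C(38) = 27.638 + 120.439 + 79.370 + 204.514 + 205.138 = 637.099 mg/L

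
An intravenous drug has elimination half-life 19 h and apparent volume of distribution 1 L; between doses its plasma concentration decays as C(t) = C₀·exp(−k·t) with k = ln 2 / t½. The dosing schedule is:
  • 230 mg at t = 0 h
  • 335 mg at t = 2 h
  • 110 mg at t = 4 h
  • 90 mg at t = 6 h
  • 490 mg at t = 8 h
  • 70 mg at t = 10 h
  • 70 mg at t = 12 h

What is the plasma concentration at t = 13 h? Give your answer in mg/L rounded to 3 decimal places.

k = ln 2 / 19 = 0.03648 per h
Dose 1 (230 mg at t=0 h): 230·exp(−0.03648·13) = 143.140 mg/L
Dose 2 (335 mg at t=2 h): 335·exp(−0.03648·11) = 224.266 mg/L
Dose 3 (110 mg at t=4 h): 110·exp(−0.03648·9) = 79.214 mg/L
Dose 4 (90 mg at t=6 h): 90·exp(−0.03648·7) = 69.717 mg/L
Dose 5 (490 mg at t=8 h): 490·exp(−0.03648·5) = 408.298 mg/L
Dose 6 (70 mg at t=10 h): 70·exp(−0.03648·3) = 62.743 mg/L
Dose 7 (70 mg at t=12 h): 70·exp(−0.03648·1) = 67.492 mg/L
C(13) = 143.140 + 224.266 + 79.214 + 69.717 + 408.298 + 62.743 + 67.492 = 1054.870 mg/L

1054.870 mg/L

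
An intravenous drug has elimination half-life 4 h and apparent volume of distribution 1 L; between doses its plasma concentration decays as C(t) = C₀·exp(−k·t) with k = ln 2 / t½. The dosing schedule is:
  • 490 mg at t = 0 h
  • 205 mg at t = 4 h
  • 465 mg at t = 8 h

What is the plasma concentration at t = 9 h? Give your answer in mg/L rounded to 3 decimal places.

580.219 mg/L

k = ln 2 / 4 = 0.17329 per h
Dose 1 (490 mg at t=0 h): 490·exp(−0.17329·9) = 103.010 mg/L
Dose 2 (205 mg at t=4 h): 205·exp(−0.17329·5) = 86.192 mg/L
Dose 3 (465 mg at t=8 h): 465·exp(−0.17329·1) = 391.017 mg/L
C(9) = 103.010 + 86.192 + 391.017 = 580.219 mg/L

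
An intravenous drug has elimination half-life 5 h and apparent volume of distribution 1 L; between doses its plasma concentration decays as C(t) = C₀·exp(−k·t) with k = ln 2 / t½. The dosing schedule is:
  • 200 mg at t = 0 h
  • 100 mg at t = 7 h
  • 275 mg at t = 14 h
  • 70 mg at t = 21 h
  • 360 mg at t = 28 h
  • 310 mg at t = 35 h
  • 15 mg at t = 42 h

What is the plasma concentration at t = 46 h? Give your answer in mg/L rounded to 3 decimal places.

k = ln 2 / 5 = 0.13863 per h
Dose 1 (200 mg at t=0 h): 200·exp(−0.13863·46) = 0.340 mg/L
Dose 2 (100 mg at t=7 h): 100·exp(−0.13863·39) = 0.449 mg/L
Dose 3 (275 mg at t=14 h): 275·exp(−0.13863·32) = 3.256 mg/L
Dose 4 (70 mg at t=21 h): 70·exp(−0.13863·25) = 2.188 mg/L
Dose 5 (360 mg at t=28 h): 360·exp(−0.13863·18) = 29.689 mg/L
Dose 6 (310 mg at t=35 h): 310·exp(−0.13863·11) = 67.468 mg/L
Dose 7 (15 mg at t=42 h): 15·exp(−0.13863·4) = 8.615 mg/L
C(46) = 0.340 + 0.449 + 3.256 + 2.188 + 29.689 + 67.468 + 8.615 = 112.005 mg/L

112.005 mg/L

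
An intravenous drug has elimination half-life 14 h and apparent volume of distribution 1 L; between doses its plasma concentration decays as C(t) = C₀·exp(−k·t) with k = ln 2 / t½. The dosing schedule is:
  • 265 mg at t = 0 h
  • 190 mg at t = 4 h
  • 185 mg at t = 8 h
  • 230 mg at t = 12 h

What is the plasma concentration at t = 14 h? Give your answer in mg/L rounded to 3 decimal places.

594.077 mg/L

k = ln 2 / 14 = 0.04951 per h
Dose 1 (265 mg at t=0 h): 265·exp(−0.04951·14) = 132.500 mg/L
Dose 2 (190 mg at t=4 h): 190·exp(−0.04951·10) = 115.806 mg/L
Dose 3 (185 mg at t=8 h): 185·exp(−0.04951·6) = 137.454 mg/L
Dose 4 (230 mg at t=12 h): 230·exp(−0.04951·2) = 208.316 mg/L
C(14) = 132.500 + 115.806 + 137.454 + 208.316 = 594.077 mg/L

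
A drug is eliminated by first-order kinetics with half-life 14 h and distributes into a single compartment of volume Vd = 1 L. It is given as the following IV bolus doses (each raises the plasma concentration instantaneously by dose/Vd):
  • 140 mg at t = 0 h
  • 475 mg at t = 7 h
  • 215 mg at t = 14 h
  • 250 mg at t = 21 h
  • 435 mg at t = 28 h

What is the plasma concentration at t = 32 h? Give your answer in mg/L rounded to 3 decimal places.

756.525 mg/L

k = ln 2 / 14 = 0.04951 per h
Dose 1 (140 mg at t=0 h): 140·exp(−0.04951·32) = 28.712 mg/L
Dose 2 (475 mg at t=7 h): 475·exp(−0.04951·25) = 137.765 mg/L
Dose 3 (215 mg at t=14 h): 215·exp(−0.04951·18) = 88.186 mg/L
Dose 4 (250 mg at t=21 h): 250·exp(−0.04951·11) = 145.016 mg/L
Dose 5 (435 mg at t=28 h): 435·exp(−0.04951·4) = 356.846 mg/L
C(32) = 28.712 + 137.765 + 88.186 + 145.016 + 356.846 = 756.525 mg/L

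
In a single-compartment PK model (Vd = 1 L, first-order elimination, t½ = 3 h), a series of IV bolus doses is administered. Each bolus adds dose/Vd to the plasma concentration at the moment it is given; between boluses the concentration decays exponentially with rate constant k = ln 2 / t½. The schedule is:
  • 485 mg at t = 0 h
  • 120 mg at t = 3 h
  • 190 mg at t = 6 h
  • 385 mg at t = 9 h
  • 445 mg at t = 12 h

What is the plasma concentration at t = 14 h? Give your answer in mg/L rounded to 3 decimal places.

k = ln 2 / 3 = 0.23105 per h
Dose 1 (485 mg at t=0 h): 485·exp(−0.23105·14) = 19.096 mg/L
Dose 2 (120 mg at t=3 h): 120·exp(−0.23105·11) = 9.449 mg/L
Dose 3 (190 mg at t=6 h): 190·exp(−0.23105·8) = 29.923 mg/L
Dose 4 (385 mg at t=9 h): 385·exp(−0.23105·5) = 121.267 mg/L
Dose 5 (445 mg at t=12 h): 445·exp(−0.23105·2) = 280.332 mg/L
C(14) = 19.096 + 9.449 + 29.923 + 121.267 + 280.332 = 460.068 mg/L

460.068 mg/L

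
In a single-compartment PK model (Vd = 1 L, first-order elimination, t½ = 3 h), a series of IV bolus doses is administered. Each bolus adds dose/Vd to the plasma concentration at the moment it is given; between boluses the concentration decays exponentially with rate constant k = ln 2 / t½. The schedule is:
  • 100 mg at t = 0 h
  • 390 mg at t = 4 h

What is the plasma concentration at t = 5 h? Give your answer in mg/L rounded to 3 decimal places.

k = ln 2 / 3 = 0.23105 per h
Dose 1 (100 mg at t=0 h): 100·exp(−0.23105·5) = 31.498 mg/L
Dose 2 (390 mg at t=4 h): 390·exp(−0.23105·1) = 309.543 mg/L
C(5) = 31.498 + 309.543 = 341.041 mg/L

341.041 mg/L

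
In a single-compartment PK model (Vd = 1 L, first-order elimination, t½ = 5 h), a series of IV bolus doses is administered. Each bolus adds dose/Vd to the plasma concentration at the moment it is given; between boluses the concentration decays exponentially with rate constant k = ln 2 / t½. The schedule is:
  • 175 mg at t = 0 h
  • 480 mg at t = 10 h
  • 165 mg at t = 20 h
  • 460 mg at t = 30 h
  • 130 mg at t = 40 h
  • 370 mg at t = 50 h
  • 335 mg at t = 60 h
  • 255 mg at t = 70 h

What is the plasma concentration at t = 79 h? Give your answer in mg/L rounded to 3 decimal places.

k = ln 2 / 5 = 0.13863 per h
Dose 1 (175 mg at t=0 h): 175·exp(−0.13863·79) = 0.003 mg/L
Dose 2 (480 mg at t=10 h): 480·exp(−0.13863·69) = 0.034 mg/L
Dose 3 (165 mg at t=20 h): 165·exp(−0.13863·59) = 0.046 mg/L
Dose 4 (460 mg at t=30 h): 460·exp(−0.13863·49) = 0.516 mg/L
Dose 5 (130 mg at t=40 h): 130·exp(−0.13863·39) = 0.583 mg/L
Dose 6 (370 mg at t=50 h): 370·exp(−0.13863·29) = 6.641 mg/L
Dose 7 (335 mg at t=60 h): 335·exp(−0.13863·19) = 24.051 mg/L
Dose 8 (255 mg at t=70 h): 255·exp(−0.13863·9) = 73.230 mg/L
C(79) = 0.003 + 0.034 + 0.046 + 0.516 + 0.583 + 6.641 + 24.051 + 73.230 = 105.104 mg/L

105.104 mg/L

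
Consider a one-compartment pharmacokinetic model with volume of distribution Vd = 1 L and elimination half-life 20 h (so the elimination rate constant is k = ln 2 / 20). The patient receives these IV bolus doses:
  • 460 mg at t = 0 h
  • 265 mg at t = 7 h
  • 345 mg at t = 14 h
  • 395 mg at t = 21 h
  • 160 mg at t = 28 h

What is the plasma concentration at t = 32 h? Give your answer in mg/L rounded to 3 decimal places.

857.124 mg/L

k = ln 2 / 20 = 0.03466 per h
Dose 1 (460 mg at t=0 h): 460·exp(−0.03466·32) = 151.743 mg/L
Dose 2 (265 mg at t=7 h): 265·exp(−0.03466·25) = 111.419 mg/L
Dose 3 (345 mg at t=14 h): 345·exp(−0.03466·18) = 184.881 mg/L
Dose 4 (395 mg at t=21 h): 395·exp(−0.03466·11) = 269.793 mg/L
Dose 5 (160 mg at t=28 h): 160·exp(−0.03466·4) = 139.288 mg/L
C(32) = 151.743 + 111.419 + 184.881 + 269.793 + 139.288 = 857.124 mg/L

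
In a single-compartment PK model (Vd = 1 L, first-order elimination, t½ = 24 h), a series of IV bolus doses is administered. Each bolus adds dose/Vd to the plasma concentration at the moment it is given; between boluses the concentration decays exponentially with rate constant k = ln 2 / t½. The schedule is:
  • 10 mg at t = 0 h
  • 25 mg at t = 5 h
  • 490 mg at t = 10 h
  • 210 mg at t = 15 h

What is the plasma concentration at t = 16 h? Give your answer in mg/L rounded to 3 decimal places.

k = ln 2 / 24 = 0.02888 per h
Dose 1 (10 mg at t=0 h): 10·exp(−0.02888·16) = 6.300 mg/L
Dose 2 (25 mg at t=5 h): 25·exp(−0.02888·11) = 18.196 mg/L
Dose 3 (490 mg at t=10 h): 490·exp(−0.02888·6) = 412.039 mg/L
Dose 4 (210 mg at t=15 h): 210·exp(−0.02888·1) = 204.022 mg/L
C(16) = 6.300 + 18.196 + 412.039 + 204.022 = 640.556 mg/L

640.556 mg/L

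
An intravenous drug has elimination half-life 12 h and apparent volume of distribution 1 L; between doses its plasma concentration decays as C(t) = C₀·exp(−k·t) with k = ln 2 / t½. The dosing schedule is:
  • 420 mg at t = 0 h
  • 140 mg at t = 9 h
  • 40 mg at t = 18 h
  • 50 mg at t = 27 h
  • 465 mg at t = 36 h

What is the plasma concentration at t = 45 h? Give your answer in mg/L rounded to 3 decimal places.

k = ln 2 / 12 = 0.05776 per h
Dose 1 (420 mg at t=0 h): 420·exp(−0.05776·45) = 31.217 mg/L
Dose 2 (140 mg at t=9 h): 140·exp(−0.05776·36) = 17.500 mg/L
Dose 3 (40 mg at t=18 h): 40·exp(−0.05776·27) = 8.409 mg/L
Dose 4 (50 mg at t=27 h): 50·exp(−0.05776·18) = 17.678 mg/L
Dose 5 (465 mg at t=36 h): 465·exp(−0.05776·9) = 276.491 mg/L
C(45) = 31.217 + 17.500 + 8.409 + 17.678 + 276.491 = 351.294 mg/L

351.294 mg/L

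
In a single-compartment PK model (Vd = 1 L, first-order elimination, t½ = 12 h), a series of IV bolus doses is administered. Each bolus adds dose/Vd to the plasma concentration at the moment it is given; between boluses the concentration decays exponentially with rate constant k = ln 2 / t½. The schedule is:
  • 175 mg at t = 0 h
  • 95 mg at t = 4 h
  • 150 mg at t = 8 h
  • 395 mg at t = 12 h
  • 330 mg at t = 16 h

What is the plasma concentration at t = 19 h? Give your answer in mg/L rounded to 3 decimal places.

k = ln 2 / 12 = 0.05776 per h
Dose 1 (175 mg at t=0 h): 175·exp(−0.05776·19) = 58.399 mg/L
Dose 2 (95 mg at t=4 h): 95·exp(−0.05776·15) = 39.943 mg/L
Dose 3 (150 mg at t=8 h): 150·exp(−0.05776·11) = 79.460 mg/L
Dose 4 (395 mg at t=12 h): 395·exp(−0.05776·7) = 263.631 mg/L
Dose 5 (330 mg at t=16 h): 330·exp(−0.05776·3) = 277.496 mg/L
C(19) = 58.399 + 39.943 + 79.460 + 263.631 + 277.496 = 718.928 mg/L

718.928 mg/L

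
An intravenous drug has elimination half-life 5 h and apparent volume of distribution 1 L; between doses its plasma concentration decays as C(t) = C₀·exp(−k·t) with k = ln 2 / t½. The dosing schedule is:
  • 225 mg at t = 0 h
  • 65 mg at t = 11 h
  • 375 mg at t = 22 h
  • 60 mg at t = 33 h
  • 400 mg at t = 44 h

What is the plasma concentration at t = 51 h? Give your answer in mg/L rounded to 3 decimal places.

k = ln 2 / 5 = 0.13863 per h
Dose 1 (225 mg at t=0 h): 225·exp(−0.13863·51) = 0.191 mg/L
Dose 2 (65 mg at t=11 h): 65·exp(−0.13863·40) = 0.254 mg/L
Dose 3 (375 mg at t=22 h): 375·exp(−0.13863·29) = 6.731 mg/L
Dose 4 (60 mg at t=33 h): 60·exp(−0.13863·18) = 4.948 mg/L
Dose 5 (400 mg at t=44 h): 400·exp(−0.13863·7) = 151.572 mg/L
C(51) = 0.191 + 0.254 + 6.731 + 4.948 + 151.572 = 163.696 mg/L

163.696 mg/L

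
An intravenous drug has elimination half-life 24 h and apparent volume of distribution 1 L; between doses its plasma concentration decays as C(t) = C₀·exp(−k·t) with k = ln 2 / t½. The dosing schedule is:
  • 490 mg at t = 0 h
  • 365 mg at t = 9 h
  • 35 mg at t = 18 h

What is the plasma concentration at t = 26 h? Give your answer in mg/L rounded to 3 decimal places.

k = ln 2 / 24 = 0.02888 per h
Dose 1 (490 mg at t=0 h): 490·exp(−0.02888·26) = 231.249 mg/L
Dose 2 (365 mg at t=9 h): 365·exp(−0.02888·17) = 223.390 mg/L
Dose 3 (35 mg at t=18 h): 35·exp(−0.02888·8) = 27.780 mg/L
C(26) = 231.249 + 223.390 + 27.780 = 482.418 mg/L

482.418 mg/L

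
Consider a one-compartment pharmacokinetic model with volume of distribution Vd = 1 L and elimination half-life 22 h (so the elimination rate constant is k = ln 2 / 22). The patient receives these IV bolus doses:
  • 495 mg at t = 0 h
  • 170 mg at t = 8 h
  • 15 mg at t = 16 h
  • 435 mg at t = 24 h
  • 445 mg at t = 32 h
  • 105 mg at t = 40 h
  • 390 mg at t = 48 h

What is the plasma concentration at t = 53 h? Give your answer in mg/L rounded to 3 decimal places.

945.996 mg/L

k = ln 2 / 22 = 0.03151 per h
Dose 1 (495 mg at t=0 h): 495·exp(−0.03151·53) = 93.196 mg/L
Dose 2 (170 mg at t=8 h): 170·exp(−0.03151·45) = 41.182 mg/L
Dose 3 (15 mg at t=16 h): 15·exp(−0.03151·37) = 4.675 mg/L
Dose 4 (435 mg at t=24 h): 435·exp(−0.03151·29) = 174.452 mg/L
Dose 5 (445 mg at t=32 h): 445·exp(−0.03151·21) = 229.622 mg/L
Dose 6 (105 mg at t=40 h): 105·exp(−0.03151·13) = 69.712 mg/L
Dose 7 (390 mg at t=48 h): 390·exp(−0.03151·5) = 333.157 mg/L
C(53) = 93.196 + 41.182 + 4.675 + 174.452 + 229.622 + 69.712 + 333.157 = 945.996 mg/L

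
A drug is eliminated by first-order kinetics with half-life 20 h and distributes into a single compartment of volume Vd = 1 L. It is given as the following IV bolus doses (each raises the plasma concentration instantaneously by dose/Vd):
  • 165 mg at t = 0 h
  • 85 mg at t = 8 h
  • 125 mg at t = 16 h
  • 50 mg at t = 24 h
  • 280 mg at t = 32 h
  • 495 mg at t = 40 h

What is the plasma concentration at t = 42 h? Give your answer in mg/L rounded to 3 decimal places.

802.051 mg/L

k = ln 2 / 20 = 0.03466 per h
Dose 1 (165 mg at t=0 h): 165·exp(−0.03466·42) = 38.488 mg/L
Dose 2 (85 mg at t=8 h): 85·exp(−0.03466·34) = 26.162 mg/L
Dose 3 (125 mg at t=16 h): 125·exp(−0.03466·26) = 50.766 mg/L
Dose 4 (50 mg at t=24 h): 50·exp(−0.03466·18) = 26.794 mg/L
Dose 5 (280 mg at t=32 h): 280·exp(−0.03466·10) = 197.990 mg/L
Dose 6 (495 mg at t=40 h): 495·exp(−0.03466·2) = 461.851 mg/L
C(42) = 38.488 + 26.162 + 50.766 + 26.794 + 197.990 + 461.851 = 802.051 mg/L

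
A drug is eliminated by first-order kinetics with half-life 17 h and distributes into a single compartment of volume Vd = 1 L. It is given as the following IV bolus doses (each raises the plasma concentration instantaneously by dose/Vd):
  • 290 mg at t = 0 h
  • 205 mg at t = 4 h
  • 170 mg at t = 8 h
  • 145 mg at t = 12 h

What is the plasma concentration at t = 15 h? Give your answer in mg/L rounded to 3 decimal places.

k = ln 2 / 17 = 0.04077 per h
Dose 1 (290 mg at t=0 h): 290·exp(−0.04077·15) = 157.320 mg/L
Dose 2 (205 mg at t=4 h): 205·exp(−0.04077·11) = 130.909 mg/L
Dose 3 (170 mg at t=8 h): 170·exp(−0.04077·7) = 127.790 mg/L
Dose 4 (145 mg at t=12 h): 145·exp(−0.04077·3) = 128.305 mg/L
C(15) = 157.320 + 130.909 + 127.790 + 128.305 = 544.324 mg/L

544.324 mg/L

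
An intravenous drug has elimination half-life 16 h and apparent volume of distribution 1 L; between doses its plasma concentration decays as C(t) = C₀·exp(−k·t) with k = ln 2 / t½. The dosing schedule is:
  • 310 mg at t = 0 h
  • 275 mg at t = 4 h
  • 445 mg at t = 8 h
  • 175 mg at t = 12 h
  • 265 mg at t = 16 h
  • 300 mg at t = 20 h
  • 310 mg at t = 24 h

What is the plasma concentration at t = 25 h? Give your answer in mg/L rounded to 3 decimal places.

k = ln 2 / 16 = 0.04332 per h
Dose 1 (310 mg at t=0 h): 310·exp(−0.04332·25) = 104.955 mg/L
Dose 2 (275 mg at t=4 h): 275·exp(−0.04332·21) = 110.721 mg/L
Dose 3 (445 mg at t=8 h): 445·exp(−0.04332·17) = 213.067 mg/L
Dose 4 (175 mg at t=12 h): 175·exp(−0.04332·13) = 99.644 mg/L
Dose 5 (265 mg at t=16 h): 265·exp(−0.04332·9) = 179.439 mg/L
Dose 6 (300 mg at t=20 h): 300·exp(−0.04332·5) = 241.574 mg/L
Dose 7 (310 mg at t=24 h): 310·exp(−0.04332·1) = 296.857 mg/L
C(25) = 104.955 + 110.721 + 213.067 + 99.644 + 179.439 + 241.574 + 296.857 = 1246.256 mg/L

1246.256 mg/L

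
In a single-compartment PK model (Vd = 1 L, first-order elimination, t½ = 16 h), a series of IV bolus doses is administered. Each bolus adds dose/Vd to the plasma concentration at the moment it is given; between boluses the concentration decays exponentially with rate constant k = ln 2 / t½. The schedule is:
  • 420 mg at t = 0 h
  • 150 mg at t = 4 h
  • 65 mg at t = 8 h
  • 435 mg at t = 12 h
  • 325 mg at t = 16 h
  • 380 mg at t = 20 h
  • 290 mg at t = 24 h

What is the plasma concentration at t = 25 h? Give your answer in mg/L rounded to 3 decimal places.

k = ln 2 / 16 = 0.04332 per h
Dose 1 (420 mg at t=0 h): 420·exp(−0.04332·25) = 142.197 mg/L
Dose 2 (150 mg at t=4 h): 150·exp(−0.04332·21) = 60.393 mg/L
Dose 3 (65 mg at t=8 h): 65·exp(−0.04332·17) = 31.122 mg/L
Dose 4 (435 mg at t=12 h): 435·exp(−0.04332·13) = 247.687 mg/L
Dose 5 (325 mg at t=16 h): 325·exp(−0.04332·9) = 220.067 mg/L
Dose 6 (380 mg at t=20 h): 380·exp(−0.04332·5) = 305.993 mg/L
Dose 7 (290 mg at t=24 h): 290·exp(−0.04332·1) = 277.705 mg/L
C(25) = 142.197 + 60.393 + 31.122 + 247.687 + 220.067 + 305.993 + 277.705 = 1285.163 mg/L

1285.163 mg/L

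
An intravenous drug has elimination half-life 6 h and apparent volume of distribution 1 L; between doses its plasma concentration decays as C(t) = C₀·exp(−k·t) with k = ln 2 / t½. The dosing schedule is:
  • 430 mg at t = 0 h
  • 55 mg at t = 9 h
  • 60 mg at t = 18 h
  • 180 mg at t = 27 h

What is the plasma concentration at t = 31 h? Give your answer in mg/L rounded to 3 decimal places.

143.059 mg/L

k = ln 2 / 6 = 0.11552 per h
Dose 1 (430 mg at t=0 h): 430·exp(−0.11552·31) = 11.971 mg/L
Dose 2 (55 mg at t=9 h): 55·exp(−0.11552·22) = 4.331 mg/L
Dose 3 (60 mg at t=18 h): 60·exp(−0.11552·13) = 13.363 mg/L
Dose 4 (180 mg at t=27 h): 180·exp(−0.11552·4) = 113.393 mg/L
C(31) = 11.971 + 4.331 + 13.363 + 113.393 = 143.059 mg/L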